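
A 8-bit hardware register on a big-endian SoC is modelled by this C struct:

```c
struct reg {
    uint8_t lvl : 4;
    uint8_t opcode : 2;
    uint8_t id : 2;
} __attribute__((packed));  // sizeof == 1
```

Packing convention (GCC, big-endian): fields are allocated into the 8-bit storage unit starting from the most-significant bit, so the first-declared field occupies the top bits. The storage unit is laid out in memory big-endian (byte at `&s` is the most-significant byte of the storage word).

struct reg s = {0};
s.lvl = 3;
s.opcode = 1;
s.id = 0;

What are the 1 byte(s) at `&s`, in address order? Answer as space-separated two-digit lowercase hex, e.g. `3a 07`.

lvl (4b) val=3 bits=0x3 at bit 4: 0x30
opcode (2b) val=1 bits=0x1 at bit 2: 0x34
id (2b) val=0 bits=0x0 at bit 0: 0x34
word = 0x34 → big-endian bytes:
  [0]=0x34

34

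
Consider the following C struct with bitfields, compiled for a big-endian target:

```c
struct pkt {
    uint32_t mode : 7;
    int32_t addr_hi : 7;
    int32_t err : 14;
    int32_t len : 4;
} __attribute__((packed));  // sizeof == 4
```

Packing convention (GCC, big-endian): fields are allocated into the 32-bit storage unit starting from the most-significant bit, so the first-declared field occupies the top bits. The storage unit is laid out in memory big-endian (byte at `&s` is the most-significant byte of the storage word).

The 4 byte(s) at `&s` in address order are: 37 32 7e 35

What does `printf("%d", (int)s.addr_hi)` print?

-52

[0]=0x37 [1]=0x32 [2]=0x7e [3]=0x35 (big-endian) → word 0x37327e35
mode:7 @ bit 25 → (0x37327e35>>25)&0x7f = 0x1b
addr_hi:7 @ bit 18 → (0x37327e35>>18)&0x7f = 0x4c  ←
err:14 @ bit 4 → (0x37327e35>>4)&0x3fff = 0x27e3
len:4 @ bit 0 → (0x37327e35>>0)&0xf = 0x5
addr_hi signed 7b, MSB=1: 76 - 128 = -52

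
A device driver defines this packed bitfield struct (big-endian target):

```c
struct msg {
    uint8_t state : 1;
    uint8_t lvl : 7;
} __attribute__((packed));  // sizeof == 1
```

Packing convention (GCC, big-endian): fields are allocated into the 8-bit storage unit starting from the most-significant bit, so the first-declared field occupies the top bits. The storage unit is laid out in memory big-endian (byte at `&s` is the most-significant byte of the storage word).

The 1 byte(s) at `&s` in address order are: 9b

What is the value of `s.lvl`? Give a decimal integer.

27

[0]=0x9b (big-endian) → word 0x9b
state [7+:1] = (word>>7) & 0x1 = 1
lvl [0+:7] = (word>>0) & 0x7f = 27  ←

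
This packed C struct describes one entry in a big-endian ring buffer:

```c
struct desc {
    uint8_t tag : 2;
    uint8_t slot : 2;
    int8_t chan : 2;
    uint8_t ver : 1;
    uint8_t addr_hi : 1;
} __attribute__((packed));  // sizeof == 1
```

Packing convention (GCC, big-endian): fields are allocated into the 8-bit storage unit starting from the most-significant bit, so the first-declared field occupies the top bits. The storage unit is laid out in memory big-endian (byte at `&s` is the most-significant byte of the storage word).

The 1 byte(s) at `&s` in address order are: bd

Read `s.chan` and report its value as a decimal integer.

[0]=0xbd (big-endian) → word 0xbd
tag:2 @ bit 6 → (0xbd>>6)&0x3 = 0x2
slot:2 @ bit 4 → (0xbd>>4)&0x3 = 0x3
chan:2 @ bit 2 → (0xbd>>2)&0x3 = 0x3  ←
ver:1 @ bit 1 → (0xbd>>1)&0x1 = 0x0
addr_hi:1 @ bit 0 → (0xbd>>0)&0x1 = 0x1
chan signed 2b, MSB=1: 3 - 4 = -1

-1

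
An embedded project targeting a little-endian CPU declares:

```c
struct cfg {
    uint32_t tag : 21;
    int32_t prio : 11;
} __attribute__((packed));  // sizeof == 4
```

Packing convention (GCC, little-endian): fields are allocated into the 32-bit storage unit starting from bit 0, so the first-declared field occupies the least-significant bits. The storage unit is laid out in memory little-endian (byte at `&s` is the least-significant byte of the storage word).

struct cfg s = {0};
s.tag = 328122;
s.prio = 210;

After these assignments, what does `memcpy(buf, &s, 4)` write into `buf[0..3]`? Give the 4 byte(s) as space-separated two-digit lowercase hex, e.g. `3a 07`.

ba 01 45 1a

tag:21 = 328122 → 0x501ba << 0 → word 0x000501ba
prio:11 = 210 → 0xd2 << 21 → word 0x1a4501ba
word = 0x1a4501ba → little-endian bytes:
  [0]=0xba  [1]=0x01  [2]=0x45  [3]=0x1a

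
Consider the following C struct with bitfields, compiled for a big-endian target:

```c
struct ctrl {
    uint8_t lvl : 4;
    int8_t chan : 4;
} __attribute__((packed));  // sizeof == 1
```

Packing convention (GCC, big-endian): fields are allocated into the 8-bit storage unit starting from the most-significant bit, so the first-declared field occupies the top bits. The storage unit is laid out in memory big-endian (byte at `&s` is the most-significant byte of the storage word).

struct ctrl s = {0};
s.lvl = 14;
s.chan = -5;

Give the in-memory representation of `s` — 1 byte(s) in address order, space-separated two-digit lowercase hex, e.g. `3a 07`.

eb

lvl:4 = 14 → 0xe << 4 → word 0xe0
chan:4 = -5 → 0xb << 0 → word 0xeb
word = 0xeb → big-endian bytes:
  [0]=0xeb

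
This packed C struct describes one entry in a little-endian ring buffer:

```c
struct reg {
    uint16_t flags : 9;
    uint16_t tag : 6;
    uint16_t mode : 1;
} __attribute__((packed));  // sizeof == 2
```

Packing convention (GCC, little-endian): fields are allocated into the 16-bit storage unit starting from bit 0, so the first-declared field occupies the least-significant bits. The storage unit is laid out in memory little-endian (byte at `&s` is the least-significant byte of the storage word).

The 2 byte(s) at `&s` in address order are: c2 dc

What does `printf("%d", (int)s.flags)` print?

[0]=0xc2 [1]=0xdc (little-endian) → word 0xdcc2
flags:9 @ bit 0 → (0xdcc2>>0)&0x1ff = 0xc2  ←
tag:6 @ bit 9 → (0xdcc2>>9)&0x3f = 0x2e
mode:1 @ bit 15 → (0xdcc2>>15)&0x1 = 0x1

194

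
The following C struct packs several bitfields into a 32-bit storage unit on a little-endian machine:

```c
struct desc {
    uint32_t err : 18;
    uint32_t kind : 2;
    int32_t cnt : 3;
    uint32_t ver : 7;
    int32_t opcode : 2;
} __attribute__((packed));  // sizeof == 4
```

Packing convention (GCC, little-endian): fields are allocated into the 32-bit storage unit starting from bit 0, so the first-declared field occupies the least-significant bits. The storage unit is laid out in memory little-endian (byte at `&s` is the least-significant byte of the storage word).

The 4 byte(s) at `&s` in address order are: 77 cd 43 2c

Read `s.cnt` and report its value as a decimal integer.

[0]=0x77 [1]=0xcd [2]=0x43 [3]=0x2c (little-endian) → word 0x2c43cd77
err [0+:18] = (word>>0) & 0x3ffff = 249207
kind [18+:2] = (word>>18) & 0x3 = 0
cnt [20+:3] = (word>>20) & 0x7 = 4  ←
ver [23+:7] = (word>>23) & 0x7f = 88
opcode [30+:2] = (word>>30) & 0x3 = 0
cnt signed 3b, MSB=1: 4 - 8 = -4

-4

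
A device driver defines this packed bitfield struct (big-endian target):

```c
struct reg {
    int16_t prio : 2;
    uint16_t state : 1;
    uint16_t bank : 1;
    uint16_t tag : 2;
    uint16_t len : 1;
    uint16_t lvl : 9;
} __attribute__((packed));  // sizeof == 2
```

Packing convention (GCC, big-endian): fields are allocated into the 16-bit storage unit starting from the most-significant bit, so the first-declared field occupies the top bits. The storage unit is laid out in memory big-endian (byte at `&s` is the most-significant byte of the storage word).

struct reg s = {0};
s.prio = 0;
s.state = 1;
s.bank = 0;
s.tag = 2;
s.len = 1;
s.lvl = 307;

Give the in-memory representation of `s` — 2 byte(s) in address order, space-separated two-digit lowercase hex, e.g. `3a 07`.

prio:2 = 0 → 0x0 << 14 → word 0x0000
state:1 = 1 → 0x1 << 13 → word 0x2000
bank:1 = 0 → 0x0 << 12 → word 0x2000
tag:2 = 2 → 0x2 << 10 → word 0x2800
len:1 = 1 → 0x1 << 9 → word 0x2a00
lvl:9 = 307 → 0x133 << 0 → word 0x2b33
word = 0x2b33 → big-endian bytes:
  [0]=0x2b  [1]=0x33

2b 33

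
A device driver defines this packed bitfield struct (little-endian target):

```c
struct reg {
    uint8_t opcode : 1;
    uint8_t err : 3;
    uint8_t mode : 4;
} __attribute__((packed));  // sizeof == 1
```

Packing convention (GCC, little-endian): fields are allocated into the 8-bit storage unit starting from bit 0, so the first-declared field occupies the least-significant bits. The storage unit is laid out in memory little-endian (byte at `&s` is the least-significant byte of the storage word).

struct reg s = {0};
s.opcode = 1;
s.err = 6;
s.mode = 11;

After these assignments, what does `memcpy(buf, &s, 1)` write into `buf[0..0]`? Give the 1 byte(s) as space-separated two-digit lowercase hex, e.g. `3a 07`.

opcode (1b) val=1 bits=0x1 at bit 0: 0x01
err (3b) val=6 bits=0x6 at bit 1: 0x0d
mode (4b) val=11 bits=0xb at bit 4: 0xbd
word = 0xbd → little-endian bytes:
  [0]=0xbd

bd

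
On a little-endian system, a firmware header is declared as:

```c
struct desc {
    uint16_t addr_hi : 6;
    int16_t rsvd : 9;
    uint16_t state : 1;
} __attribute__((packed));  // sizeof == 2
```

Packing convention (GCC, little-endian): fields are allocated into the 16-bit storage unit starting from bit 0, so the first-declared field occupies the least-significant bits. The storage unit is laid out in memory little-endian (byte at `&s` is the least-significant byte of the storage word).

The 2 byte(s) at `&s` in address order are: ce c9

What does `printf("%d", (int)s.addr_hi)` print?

[0]=0xce [1]=0xc9 (little-endian) → word 0xc9ce
addr_hi:6 @ bit 0 → (0xc9ce>>0)&0x3f = 0xe  ←
rsvd:9 @ bit 6 → (0xc9ce>>6)&0x1ff = 0x127
state:1 @ bit 15 → (0xc9ce>>15)&0x1 = 0x1

14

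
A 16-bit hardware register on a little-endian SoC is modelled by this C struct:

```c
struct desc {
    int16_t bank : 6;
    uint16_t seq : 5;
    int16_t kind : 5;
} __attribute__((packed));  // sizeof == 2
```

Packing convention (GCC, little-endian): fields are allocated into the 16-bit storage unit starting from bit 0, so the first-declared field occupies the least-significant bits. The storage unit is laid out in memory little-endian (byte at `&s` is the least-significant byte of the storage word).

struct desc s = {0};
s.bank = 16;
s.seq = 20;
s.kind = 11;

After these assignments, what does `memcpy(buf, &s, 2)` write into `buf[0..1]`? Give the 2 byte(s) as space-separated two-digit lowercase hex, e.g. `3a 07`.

10 5d

bank (6b) val=16 bits=0x10 at bit 0: 0x0010
seq (5b) val=20 bits=0x14 at bit 6: 0x0510
kind (5b) val=11 bits=0xb at bit 11: 0x5d10
word = 0x5d10 → little-endian bytes:
  [0]=0x10  [1]=0x5d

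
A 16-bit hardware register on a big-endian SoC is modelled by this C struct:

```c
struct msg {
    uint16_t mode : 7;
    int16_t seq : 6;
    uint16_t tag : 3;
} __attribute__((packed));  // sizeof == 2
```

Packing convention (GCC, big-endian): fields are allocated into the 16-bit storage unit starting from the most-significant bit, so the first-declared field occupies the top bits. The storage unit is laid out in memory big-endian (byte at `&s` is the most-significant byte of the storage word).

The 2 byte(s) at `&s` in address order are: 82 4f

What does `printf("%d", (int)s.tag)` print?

[0]=0x82 [1]=0x4f (big-endian) → word 0x824f
mode:7 @ bit 9 → (0x824f>>9)&0x7f = 0x41
seq:6 @ bit 3 → (0x824f>>3)&0x3f = 0x9
tag:3 @ bit 0 → (0x824f>>0)&0x7 = 0x7  ←

7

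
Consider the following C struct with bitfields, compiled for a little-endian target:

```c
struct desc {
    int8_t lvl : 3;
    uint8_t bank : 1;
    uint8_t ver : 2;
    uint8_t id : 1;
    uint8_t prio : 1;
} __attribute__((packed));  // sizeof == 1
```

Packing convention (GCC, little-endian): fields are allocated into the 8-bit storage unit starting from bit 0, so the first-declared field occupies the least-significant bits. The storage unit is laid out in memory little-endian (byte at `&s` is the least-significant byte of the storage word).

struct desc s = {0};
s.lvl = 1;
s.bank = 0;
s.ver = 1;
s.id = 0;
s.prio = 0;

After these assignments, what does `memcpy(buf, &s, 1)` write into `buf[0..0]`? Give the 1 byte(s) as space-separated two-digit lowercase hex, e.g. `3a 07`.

11

lvl:3 = 1 → 0x1 << 0 → word 0x01
bank:1 = 0 → 0x0 << 3 → word 0x01
ver:2 = 1 → 0x1 << 4 → word 0x11
id:1 = 0 → 0x0 << 6 → word 0x11
prio:1 = 0 → 0x0 << 7 → word 0x11
word = 0x11 → little-endian bytes:
  [0]=0x11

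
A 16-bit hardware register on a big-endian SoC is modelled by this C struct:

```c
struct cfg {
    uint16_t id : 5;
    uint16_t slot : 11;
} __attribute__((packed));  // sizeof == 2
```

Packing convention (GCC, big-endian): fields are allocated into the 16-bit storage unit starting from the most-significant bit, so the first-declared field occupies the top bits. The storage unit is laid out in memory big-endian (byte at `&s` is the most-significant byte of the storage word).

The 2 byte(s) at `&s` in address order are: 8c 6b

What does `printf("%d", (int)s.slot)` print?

[0]=0x8c [1]=0x6b (big-endian) → word 0x8c6b
id [11+:5] = (word>>11) & 0x1f = 17
slot [0+:11] = (word>>0) & 0x7ff = 1131  ←

1131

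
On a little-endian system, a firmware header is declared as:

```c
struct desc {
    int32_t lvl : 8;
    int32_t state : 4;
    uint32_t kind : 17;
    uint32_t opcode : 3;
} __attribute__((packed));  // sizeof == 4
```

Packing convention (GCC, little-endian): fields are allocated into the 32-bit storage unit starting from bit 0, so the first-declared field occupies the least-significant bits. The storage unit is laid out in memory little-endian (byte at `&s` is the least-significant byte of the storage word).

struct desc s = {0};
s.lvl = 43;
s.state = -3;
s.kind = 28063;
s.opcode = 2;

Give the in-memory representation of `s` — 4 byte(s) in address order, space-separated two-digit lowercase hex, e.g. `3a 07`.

lvl:8 = 43 → 0x2b << 0 → word 0x0000002b
state:4 = -3 → 0xd << 8 → word 0x00000d2b
kind:17 = 28063 → 0x6d9f << 12 → word 0x06d9fd2b
opcode:3 = 2 → 0x2 << 29 → word 0x46d9fd2b
word = 0x46d9fd2b → little-endian bytes:
  [0]=0x2b  [1]=0xfd  [2]=0xd9  [3]=0x46

2b fd d9 46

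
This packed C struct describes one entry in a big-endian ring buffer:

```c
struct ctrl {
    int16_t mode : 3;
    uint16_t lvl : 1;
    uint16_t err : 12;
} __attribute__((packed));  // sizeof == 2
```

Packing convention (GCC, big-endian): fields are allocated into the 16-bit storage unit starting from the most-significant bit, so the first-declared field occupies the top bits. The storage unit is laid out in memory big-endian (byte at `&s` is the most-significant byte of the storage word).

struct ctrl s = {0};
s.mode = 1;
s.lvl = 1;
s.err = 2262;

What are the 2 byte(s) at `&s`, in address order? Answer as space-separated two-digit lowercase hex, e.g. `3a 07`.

mode (3b) val=1 bits=0x1 at bit 13: 0x2000
lvl (1b) val=1 bits=0x1 at bit 12: 0x3000
err (12b) val=2262 bits=0x8d6 at bit 0: 0x38d6
word = 0x38d6 → big-endian bytes:
  [0]=0x38  [1]=0xd6

38 d6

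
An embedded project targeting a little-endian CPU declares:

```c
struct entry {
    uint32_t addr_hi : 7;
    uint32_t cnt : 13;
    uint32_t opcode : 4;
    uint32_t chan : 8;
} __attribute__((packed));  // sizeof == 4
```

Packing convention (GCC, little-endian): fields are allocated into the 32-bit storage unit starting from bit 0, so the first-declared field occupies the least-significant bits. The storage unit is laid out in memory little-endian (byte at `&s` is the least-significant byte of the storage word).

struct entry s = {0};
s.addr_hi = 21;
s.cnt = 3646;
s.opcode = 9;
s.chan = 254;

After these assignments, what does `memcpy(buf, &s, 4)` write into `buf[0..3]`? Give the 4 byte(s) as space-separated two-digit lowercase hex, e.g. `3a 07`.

[0+:7] addr_hi=21 & 0x7f = 0x15; word=0x00000015
[7+:13] cnt=3646 & 0x1fff = 0xe3e; word=0x00071f15
[20+:4] opcode=9 & 0xf = 0x9; word=0x00971f15
[24+:8] chan=254 & 0xff = 0xfe; word=0xfe971f15
word = 0xfe971f15 → little-endian bytes:
  [0]=0x15  [1]=0x1f  [2]=0x97  [3]=0xfe

15 1f 97 fe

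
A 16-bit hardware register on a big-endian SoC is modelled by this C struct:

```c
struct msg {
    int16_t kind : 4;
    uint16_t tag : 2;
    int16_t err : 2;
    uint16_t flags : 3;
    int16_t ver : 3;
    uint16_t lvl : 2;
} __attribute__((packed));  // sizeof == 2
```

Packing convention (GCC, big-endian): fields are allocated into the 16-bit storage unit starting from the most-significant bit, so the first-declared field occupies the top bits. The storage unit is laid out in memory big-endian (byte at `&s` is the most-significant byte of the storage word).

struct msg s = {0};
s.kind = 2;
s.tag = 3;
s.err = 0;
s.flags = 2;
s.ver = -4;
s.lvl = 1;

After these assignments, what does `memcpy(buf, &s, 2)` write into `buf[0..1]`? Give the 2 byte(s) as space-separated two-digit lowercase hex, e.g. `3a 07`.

2c 51

[12+:4] kind=2 & 0xf = 0x2; word=0x2000
[10+:2] tag=3 & 0x3 = 0x3; word=0x2c00
[8+:2] err=0 & 0x3 = 0x0; word=0x2c00
[5+:3] flags=2 & 0x7 = 0x2; word=0x2c40
[2+:3] ver=-4 & 0x7 = 0x4; word=0x2c50
[0+:2] lvl=1 & 0x3 = 0x1; word=0x2c51
word = 0x2c51 → big-endian bytes:
  [0]=0x2c  [1]=0x51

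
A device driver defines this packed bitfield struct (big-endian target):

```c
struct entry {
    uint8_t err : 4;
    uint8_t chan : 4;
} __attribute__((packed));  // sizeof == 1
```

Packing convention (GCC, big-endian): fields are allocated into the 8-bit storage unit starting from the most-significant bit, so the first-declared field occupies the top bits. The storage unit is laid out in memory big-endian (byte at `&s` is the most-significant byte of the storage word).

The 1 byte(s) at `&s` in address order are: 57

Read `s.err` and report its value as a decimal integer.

5

[0]=0x57 (big-endian) → word 0x57
err:4 @ bit 4 → (0x57>>4)&0xf = 0x5  ←
chan:4 @ bit 0 → (0x57>>0)&0xf = 0x7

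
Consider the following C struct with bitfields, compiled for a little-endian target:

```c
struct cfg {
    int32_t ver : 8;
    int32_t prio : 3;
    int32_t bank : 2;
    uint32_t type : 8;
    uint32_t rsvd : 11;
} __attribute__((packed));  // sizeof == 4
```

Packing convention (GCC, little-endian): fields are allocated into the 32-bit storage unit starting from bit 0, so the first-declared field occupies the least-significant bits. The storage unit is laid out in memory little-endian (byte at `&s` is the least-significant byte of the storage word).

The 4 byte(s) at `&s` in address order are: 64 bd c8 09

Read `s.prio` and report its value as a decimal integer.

[0]=0x64 [1]=0xbd [2]=0xc8 [3]=0x09 (little-endian) → word 0x09c8bd64
ver [0+:8] = (word>>0) & 0xff = 100
prio [8+:3] = (word>>8) & 0x7 = 5  ←
bank [11+:2] = (word>>11) & 0x3 = 3
type [13+:8] = (word>>13) & 0xff = 69
rsvd [21+:11] = (word>>21) & 0x7ff = 78
prio signed 3b, MSB=1: 5 - 8 = -3

-3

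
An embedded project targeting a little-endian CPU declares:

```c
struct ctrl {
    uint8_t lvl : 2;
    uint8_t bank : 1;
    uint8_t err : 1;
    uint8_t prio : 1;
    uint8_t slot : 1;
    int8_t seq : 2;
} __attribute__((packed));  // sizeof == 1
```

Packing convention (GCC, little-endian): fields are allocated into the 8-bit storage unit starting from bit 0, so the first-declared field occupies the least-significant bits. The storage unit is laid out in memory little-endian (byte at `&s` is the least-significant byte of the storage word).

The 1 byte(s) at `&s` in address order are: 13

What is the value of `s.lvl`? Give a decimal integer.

[0]=0x13 (little-endian) → word 0x13
lvl [0+:2] = (word>>0) & 0x3 = 3  ←
bank [2+:1] = (word>>2) & 0x1 = 0
err [3+:1] = (word>>3) & 0x1 = 0
prio [4+:1] = (word>>4) & 0x1 = 1
slot [5+:1] = (word>>5) & 0x1 = 0
seq [6+:2] = (word>>6) & 0x3 = 0

3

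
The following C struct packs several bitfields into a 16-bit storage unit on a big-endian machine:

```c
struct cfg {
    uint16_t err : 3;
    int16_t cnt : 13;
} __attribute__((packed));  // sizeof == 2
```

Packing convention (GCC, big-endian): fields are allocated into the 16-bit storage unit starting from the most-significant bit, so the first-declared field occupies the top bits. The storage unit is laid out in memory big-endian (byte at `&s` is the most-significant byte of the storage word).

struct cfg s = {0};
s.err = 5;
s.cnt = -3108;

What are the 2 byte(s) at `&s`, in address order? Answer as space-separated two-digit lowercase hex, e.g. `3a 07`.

err (3b) val=5 bits=0x5 at bit 13: 0xa000
cnt (13b) val=-3108 bits=0x13dc at bit 0: 0xb3dc
word = 0xb3dc → big-endian bytes:
  [0]=0xb3  [1]=0xdc

b3 dc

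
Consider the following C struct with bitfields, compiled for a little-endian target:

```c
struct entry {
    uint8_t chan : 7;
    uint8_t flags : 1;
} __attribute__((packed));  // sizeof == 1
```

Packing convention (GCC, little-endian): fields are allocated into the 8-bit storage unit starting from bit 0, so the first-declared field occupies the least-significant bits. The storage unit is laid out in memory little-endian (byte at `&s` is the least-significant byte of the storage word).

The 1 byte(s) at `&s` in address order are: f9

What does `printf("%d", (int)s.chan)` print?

[0]=0xf9 (little-endian) → word 0xf9
chan:7 @ bit 0 → (0xf9>>0)&0x7f = 0x79  ←
flags:1 @ bit 7 → (0xf9>>7)&0x1 = 0x1

121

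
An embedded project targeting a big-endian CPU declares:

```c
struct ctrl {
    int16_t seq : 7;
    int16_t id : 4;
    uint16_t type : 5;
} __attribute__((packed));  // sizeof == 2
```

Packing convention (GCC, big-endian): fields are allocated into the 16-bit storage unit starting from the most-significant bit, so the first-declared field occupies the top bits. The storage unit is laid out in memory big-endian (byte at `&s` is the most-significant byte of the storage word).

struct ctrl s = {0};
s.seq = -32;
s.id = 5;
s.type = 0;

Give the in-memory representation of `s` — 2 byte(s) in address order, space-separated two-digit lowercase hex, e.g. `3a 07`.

[9+:7] seq=-32 & 0x7f = 0x60; word=0xc000
[5+:4] id=5 & 0xf = 0x5; word=0xc0a0
[0+:5] type=0 & 0x1f = 0x0; word=0xc0a0
word = 0xc0a0 → big-endian bytes:
  [0]=0xc0  [1]=0xa0

c0 a0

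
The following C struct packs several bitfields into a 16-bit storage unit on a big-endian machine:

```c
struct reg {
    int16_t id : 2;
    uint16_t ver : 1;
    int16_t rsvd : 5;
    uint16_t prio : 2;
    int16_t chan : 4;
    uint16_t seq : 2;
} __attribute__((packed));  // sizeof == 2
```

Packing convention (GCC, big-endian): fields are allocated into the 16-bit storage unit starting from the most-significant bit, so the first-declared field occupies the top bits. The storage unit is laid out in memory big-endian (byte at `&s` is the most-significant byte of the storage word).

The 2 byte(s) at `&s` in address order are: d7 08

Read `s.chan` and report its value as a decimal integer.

2

[0]=0xd7 [1]=0x08 (big-endian) → word 0xd708
id:2 @ bit 14 → (0xd708>>14)&0x3 = 0x3
ver:1 @ bit 13 → (0xd708>>13)&0x1 = 0x0
rsvd:5 @ bit 8 → (0xd708>>8)&0x1f = 0x17
prio:2 @ bit 6 → (0xd708>>6)&0x3 = 0x0
chan:4 @ bit 2 → (0xd708>>2)&0xf = 0x2  ←
seq:2 @ bit 0 → (0xd708>>0)&0x3 = 0x0
chan signed 4b, MSB=0: value = 2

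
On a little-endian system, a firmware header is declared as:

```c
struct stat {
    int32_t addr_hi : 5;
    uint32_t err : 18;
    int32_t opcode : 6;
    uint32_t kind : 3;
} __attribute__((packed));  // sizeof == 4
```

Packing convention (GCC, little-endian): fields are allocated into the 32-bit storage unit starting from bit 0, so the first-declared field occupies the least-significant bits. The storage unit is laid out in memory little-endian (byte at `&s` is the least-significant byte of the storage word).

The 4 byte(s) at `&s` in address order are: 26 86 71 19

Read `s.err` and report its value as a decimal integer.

232497

[0]=0x26 [1]=0x86 [2]=0x71 [3]=0x19 (little-endian) → word 0x19718626
addr_hi [0+:5] = (word>>0) & 0x1f = 6
err [5+:18] = (word>>5) & 0x3ffff = 232497  ←
opcode [23+:6] = (word>>23) & 0x3f = 50
kind [29+:3] = (word>>29) & 0x7 = 0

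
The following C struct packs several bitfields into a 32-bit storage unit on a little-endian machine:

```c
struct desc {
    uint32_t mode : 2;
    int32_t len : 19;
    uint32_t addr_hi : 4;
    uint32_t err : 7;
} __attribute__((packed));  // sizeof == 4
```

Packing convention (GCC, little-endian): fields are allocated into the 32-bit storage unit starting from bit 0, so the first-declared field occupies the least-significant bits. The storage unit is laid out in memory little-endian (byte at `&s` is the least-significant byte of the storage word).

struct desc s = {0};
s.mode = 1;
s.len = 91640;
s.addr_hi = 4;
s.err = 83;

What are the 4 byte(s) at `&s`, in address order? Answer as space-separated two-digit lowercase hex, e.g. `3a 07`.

e1 97 85 a6

mode:2 = 1 → 0x1 << 0 → word 0x00000001
len:19 = 91640 → 0x165f8 << 2 → word 0x000597e1
addr_hi:4 = 4 → 0x4 << 21 → word 0x008597e1
err:7 = 83 → 0x53 << 25 → word 0xa68597e1
word = 0xa68597e1 → little-endian bytes:
  [0]=0xe1  [1]=0x97  [2]=0x85  [3]=0xa6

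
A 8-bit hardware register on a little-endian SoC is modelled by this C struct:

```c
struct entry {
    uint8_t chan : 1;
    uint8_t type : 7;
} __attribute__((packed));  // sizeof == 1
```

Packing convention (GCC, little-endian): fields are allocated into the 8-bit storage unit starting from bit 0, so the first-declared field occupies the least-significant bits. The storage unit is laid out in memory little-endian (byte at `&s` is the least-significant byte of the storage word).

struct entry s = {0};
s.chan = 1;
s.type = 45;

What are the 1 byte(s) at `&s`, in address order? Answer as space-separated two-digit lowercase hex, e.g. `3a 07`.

[0+:1] chan=1 & 0x1 = 0x1; word=0x01
[1+:7] type=45 & 0x7f = 0x2d; word=0x5b
word = 0x5b → little-endian bytes:
  [0]=0x5b

5b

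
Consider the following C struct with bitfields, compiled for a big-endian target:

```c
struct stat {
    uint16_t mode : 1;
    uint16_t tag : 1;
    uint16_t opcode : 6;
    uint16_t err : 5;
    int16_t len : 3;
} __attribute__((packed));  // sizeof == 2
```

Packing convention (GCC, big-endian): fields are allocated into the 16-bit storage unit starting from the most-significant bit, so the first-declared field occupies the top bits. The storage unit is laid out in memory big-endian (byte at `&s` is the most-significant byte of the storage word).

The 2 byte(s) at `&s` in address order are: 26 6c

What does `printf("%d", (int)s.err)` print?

13

[0]=0x26 [1]=0x6c (big-endian) → word 0x266c
mode [15+:1] = (word>>15) & 0x1 = 0
tag [14+:1] = (word>>14) & 0x1 = 0
opcode [8+:6] = (word>>8) & 0x3f = 38
err [3+:5] = (word>>3) & 0x1f = 13  ←
len [0+:3] = (word>>0) & 0x7 = 4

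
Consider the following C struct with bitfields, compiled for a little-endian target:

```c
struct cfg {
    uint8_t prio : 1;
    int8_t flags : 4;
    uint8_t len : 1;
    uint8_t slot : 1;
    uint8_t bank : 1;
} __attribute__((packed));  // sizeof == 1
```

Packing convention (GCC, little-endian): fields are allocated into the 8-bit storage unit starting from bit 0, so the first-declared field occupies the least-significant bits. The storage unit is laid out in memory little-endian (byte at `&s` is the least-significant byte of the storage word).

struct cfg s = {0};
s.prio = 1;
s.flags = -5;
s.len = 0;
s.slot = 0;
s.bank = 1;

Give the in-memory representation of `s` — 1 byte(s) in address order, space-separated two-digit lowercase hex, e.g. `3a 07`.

97

prio (1b) val=1 bits=0x1 at bit 0: 0x01
flags (4b) val=-5 bits=0xb at bit 1: 0x17
len (1b) val=0 bits=0x0 at bit 5: 0x17
slot (1b) val=0 bits=0x0 at bit 6: 0x17
bank (1b) val=1 bits=0x1 at bit 7: 0x97
word = 0x97 → little-endian bytes:
  [0]=0x97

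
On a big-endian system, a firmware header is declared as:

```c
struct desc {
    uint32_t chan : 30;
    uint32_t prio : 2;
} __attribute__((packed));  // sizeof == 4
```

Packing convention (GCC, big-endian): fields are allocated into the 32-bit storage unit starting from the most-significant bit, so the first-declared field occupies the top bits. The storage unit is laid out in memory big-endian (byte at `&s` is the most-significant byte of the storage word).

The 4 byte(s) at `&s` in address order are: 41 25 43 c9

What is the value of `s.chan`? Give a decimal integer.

273240306

[0]=0x41 [1]=0x25 [2]=0x43 [3]=0xc9 (big-endian) → word 0x412543c9
chan [2+:30] = (word>>2) & 0x3fffffff = 273240306  ←
prio [0+:2] = (word>>0) & 0x3 = 1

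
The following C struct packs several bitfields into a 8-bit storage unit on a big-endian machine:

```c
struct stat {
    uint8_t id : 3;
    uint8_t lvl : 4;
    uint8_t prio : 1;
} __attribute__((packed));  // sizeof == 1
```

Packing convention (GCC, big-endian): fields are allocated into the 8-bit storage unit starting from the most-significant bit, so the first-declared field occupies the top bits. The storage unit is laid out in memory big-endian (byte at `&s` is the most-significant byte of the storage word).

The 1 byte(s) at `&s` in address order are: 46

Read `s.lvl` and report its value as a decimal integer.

3

[0]=0x46 (big-endian) → word 0x46
id [5+:3] = (word>>5) & 0x7 = 2
lvl [1+:4] = (word>>1) & 0xf = 3  ←
prio [0+:1] = (word>>0) & 0x1 = 0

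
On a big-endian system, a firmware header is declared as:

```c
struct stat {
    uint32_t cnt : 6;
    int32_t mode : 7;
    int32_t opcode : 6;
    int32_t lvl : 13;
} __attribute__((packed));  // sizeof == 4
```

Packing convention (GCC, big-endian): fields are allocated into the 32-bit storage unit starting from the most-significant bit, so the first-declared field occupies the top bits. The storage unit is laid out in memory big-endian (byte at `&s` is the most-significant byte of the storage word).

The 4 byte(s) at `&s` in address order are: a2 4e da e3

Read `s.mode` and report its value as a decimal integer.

[0]=0xa2 [1]=0x4e [2]=0xda [3]=0xe3 (big-endian) → word 0xa24edae3
cnt [26+:6] = (word>>26) & 0x3f = 40
mode [19+:7] = (word>>19) & 0x7f = 73  ←
opcode [13+:6] = (word>>13) & 0x3f = 54
lvl [0+:13] = (word>>0) & 0x1fff = 6883
mode signed 7b, MSB=1: 73 - 128 = -55

-55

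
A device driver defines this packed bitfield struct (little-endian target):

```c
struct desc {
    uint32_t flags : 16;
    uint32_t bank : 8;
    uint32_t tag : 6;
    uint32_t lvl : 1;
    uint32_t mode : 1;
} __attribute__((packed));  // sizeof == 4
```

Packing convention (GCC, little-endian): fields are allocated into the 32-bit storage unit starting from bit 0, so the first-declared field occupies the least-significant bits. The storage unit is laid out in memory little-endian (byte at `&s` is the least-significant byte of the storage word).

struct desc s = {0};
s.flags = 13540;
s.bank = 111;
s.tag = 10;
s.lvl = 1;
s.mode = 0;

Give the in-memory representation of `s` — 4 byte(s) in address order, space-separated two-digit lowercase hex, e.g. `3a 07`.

e4 34 6f 4a

[0+:16] flags=13540 & 0xffff = 0x34e4; word=0x000034e4
[16+:8] bank=111 & 0xff = 0x6f; word=0x006f34e4
[24+:6] tag=10 & 0x3f = 0xa; word=0x0a6f34e4
[30+:1] lvl=1 & 0x1 = 0x1; word=0x4a6f34e4
[31+:1] mode=0 & 0x1 = 0x0; word=0x4a6f34e4
word = 0x4a6f34e4 → little-endian bytes:
  [0]=0xe4  [1]=0x34  [2]=0x6f  [3]=0x4a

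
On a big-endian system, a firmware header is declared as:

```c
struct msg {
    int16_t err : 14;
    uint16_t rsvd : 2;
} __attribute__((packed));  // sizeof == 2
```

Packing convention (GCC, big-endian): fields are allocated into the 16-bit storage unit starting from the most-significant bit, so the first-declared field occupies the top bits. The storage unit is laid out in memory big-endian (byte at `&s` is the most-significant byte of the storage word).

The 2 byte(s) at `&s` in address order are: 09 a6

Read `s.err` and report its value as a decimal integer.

617

[0]=0x09 [1]=0xa6 (big-endian) → word 0x09a6
err [2+:14] = (word>>2) & 0x3fff = 617  ←
rsvd [0+:2] = (word>>0) & 0x3 = 2
err signed 14b, MSB=0: value = 617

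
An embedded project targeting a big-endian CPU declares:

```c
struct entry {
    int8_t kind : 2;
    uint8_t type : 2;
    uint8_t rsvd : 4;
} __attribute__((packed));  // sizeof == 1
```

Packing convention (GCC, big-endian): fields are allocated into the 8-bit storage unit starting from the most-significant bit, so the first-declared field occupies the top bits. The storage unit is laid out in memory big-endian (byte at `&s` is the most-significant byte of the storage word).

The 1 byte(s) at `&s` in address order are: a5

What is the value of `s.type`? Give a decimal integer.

[0]=0xa5 (big-endian) → word 0xa5
kind:2 @ bit 6 → (0xa5>>6)&0x3 = 0x2
type:2 @ bit 4 → (0xa5>>4)&0x3 = 0x2  ←
rsvd:4 @ bit 0 → (0xa5>>0)&0xf = 0x5

2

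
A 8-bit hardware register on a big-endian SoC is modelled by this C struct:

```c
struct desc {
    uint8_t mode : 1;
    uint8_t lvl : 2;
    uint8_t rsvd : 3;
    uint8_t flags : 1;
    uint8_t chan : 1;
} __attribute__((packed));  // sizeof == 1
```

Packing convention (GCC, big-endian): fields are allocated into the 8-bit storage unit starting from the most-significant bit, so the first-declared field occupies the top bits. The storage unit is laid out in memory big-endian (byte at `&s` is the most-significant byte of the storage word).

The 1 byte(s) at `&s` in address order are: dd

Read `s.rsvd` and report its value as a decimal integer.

[0]=0xdd (big-endian) → word 0xdd
mode:1 @ bit 7 → (0xdd>>7)&0x1 = 0x1
lvl:2 @ bit 5 → (0xdd>>5)&0x3 = 0x2
rsvd:3 @ bit 2 → (0xdd>>2)&0x7 = 0x7  ←
flags:1 @ bit 1 → (0xdd>>1)&0x1 = 0x0
chan:1 @ bit 0 → (0xdd>>0)&0x1 = 0x1

7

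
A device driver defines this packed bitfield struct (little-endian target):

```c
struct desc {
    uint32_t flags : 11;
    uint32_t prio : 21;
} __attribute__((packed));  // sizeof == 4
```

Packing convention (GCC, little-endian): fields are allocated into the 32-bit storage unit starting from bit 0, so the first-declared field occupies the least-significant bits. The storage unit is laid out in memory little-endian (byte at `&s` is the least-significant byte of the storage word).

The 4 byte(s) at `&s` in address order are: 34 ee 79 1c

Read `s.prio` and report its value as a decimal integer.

233277

[0]=0x34 [1]=0xee [2]=0x79 [3]=0x1c (little-endian) → word 0x1c79ee34
flags [0+:11] = (word>>0) & 0x7ff = 1588
prio [11+:21] = (word>>11) & 0x1fffff = 233277  ←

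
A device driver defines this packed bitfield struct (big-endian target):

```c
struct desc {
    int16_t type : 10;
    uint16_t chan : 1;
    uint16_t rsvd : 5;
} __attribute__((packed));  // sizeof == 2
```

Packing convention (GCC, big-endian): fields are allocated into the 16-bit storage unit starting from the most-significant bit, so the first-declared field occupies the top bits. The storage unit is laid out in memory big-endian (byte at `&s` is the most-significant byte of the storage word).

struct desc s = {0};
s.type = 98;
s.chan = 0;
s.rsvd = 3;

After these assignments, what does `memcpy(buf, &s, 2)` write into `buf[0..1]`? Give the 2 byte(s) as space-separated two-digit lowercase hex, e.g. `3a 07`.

type:10 = 98 → 0x62 << 6 → word 0x1880
chan:1 = 0 → 0x0 << 5 → word 0x1880
rsvd:5 = 3 → 0x3 << 0 → word 0x1883
word = 0x1883 → big-endian bytes:
  [0]=0x18  [1]=0x83

18 83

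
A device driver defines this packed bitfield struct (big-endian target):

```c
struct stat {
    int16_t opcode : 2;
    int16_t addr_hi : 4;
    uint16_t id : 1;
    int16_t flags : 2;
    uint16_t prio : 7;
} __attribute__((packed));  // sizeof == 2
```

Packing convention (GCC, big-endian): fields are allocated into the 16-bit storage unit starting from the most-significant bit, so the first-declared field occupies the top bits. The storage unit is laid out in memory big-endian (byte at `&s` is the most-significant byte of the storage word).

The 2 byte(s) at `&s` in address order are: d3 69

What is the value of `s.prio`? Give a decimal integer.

[0]=0xd3 [1]=0x69 (big-endian) → word 0xd369
opcode [14+:2] = (word>>14) & 0x3 = 3
addr_hi [10+:4] = (word>>10) & 0xf = 4
id [9+:1] = (word>>9) & 0x1 = 1
flags [7+:2] = (word>>7) & 0x3 = 2
prio [0+:7] = (word>>0) & 0x7f = 105  ←

105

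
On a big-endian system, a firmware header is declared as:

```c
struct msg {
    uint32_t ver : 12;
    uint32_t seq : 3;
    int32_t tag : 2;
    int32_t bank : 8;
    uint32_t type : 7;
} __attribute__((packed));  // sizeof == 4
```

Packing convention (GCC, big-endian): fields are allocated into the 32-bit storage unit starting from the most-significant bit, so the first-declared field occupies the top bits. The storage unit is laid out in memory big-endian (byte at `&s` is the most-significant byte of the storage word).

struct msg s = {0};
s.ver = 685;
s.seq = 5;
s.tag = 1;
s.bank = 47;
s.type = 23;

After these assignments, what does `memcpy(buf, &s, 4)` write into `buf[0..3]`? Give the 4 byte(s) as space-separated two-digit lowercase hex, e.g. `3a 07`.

2a da 97 97

ver:12 = 685 → 0x2ad << 20 → word 0x2ad00000
seq:3 = 5 → 0x5 << 17 → word 0x2ada0000
tag:2 = 1 → 0x1 << 15 → word 0x2ada8000
bank:8 = 47 → 0x2f << 7 → word 0x2ada9780
type:7 = 23 → 0x17 << 0 → word 0x2ada9797
word = 0x2ada9797 → big-endian bytes:
  [0]=0x2a  [1]=0xda  [2]=0x97  [3]=0x97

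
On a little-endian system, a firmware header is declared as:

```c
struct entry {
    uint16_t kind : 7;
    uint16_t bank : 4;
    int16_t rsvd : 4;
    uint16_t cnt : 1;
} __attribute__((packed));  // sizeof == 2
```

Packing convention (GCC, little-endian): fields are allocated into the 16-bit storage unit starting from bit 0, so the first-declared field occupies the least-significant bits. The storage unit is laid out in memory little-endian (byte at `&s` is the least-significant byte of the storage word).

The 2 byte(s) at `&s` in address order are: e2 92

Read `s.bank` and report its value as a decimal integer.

5

[0]=0xe2 [1]=0x92 (little-endian) → word 0x92e2
kind:7 @ bit 0 → (0x92e2>>0)&0x7f = 0x62
bank:4 @ bit 7 → (0x92e2>>7)&0xf = 0x5  ←
rsvd:4 @ bit 11 → (0x92e2>>11)&0xf = 0x2
cnt:1 @ bit 15 → (0x92e2>>15)&0x1 = 0x1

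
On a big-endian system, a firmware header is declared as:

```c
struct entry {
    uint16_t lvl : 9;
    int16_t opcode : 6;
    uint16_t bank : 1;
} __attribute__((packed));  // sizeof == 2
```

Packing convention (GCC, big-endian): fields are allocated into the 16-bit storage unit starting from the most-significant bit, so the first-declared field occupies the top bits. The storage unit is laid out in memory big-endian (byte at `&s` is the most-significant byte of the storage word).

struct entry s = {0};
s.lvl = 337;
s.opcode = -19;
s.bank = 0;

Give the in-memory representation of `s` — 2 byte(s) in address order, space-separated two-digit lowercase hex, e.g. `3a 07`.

a8 da

lvl:9 = 337 → 0x151 << 7 → word 0xa880
opcode:6 = -19 → 0x2d << 1 → word 0xa8da
bank:1 = 0 → 0x0 << 0 → word 0xa8da
word = 0xa8da → big-endian bytes:
  [0]=0xa8  [1]=0xda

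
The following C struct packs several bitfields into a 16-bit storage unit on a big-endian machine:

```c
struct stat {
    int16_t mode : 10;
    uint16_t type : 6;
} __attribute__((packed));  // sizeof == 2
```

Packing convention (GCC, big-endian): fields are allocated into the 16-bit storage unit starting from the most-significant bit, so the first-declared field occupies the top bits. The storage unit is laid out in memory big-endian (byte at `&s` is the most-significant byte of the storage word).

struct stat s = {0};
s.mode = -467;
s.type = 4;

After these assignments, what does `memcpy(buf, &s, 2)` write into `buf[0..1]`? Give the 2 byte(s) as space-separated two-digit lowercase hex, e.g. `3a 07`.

mode (10b) val=-467 bits=0x22d at bit 6: 0x8b40
type (6b) val=4 bits=0x4 at bit 0: 0x8b44
word = 0x8b44 → big-endian bytes:
  [0]=0x8b  [1]=0x44

8b 44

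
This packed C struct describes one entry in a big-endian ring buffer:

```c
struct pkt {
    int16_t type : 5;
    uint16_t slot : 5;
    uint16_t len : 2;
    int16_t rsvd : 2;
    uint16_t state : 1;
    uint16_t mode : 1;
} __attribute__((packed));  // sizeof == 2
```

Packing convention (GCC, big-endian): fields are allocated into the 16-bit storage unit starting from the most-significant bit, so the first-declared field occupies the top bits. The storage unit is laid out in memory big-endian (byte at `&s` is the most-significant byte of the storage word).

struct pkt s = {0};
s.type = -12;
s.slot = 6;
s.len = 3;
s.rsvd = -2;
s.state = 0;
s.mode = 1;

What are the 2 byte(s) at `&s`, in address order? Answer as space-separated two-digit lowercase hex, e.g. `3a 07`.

a1 b9

type:5 = -12 → 0x14 << 11 → word 0xa000
slot:5 = 6 → 0x6 << 6 → word 0xa180
len:2 = 3 → 0x3 << 4 → word 0xa1b0
rsvd:2 = -2 → 0x2 << 2 → word 0xa1b8
state:1 = 0 → 0x0 << 1 → word 0xa1b8
mode:1 = 1 → 0x1 << 0 → word 0xa1b9
word = 0xa1b9 → big-endian bytes:
  [0]=0xa1  [1]=0xb9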